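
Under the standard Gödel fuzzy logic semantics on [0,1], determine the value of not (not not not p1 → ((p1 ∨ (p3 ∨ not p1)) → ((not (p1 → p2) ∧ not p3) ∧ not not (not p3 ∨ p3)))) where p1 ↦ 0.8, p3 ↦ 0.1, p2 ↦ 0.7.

not p1: Gödel ¬ of 0.8 = 0 (operand ≠ 0)
not not p1: Gödel ¬ of 0 = 1 (operand is 0)
not not not p1: Gödel ¬ of 1 = 0 (operand ≠ 0)
not p1: Gödel ¬ of 0.8 = 0 (operand ≠ 0)
(p3 ∨ not p1) = max(0.1, 0) = 0.1
(p1 ∨ (p3 ∨ not p1)) = max(0.8, 0.1) = 0.8
(p1 → p2): 0.8 > 0.7, so result = 0.7
not (p1 → p2): Gödel ¬ of 0.7 = 0 (operand ≠ 0)
not p3: Gödel ¬ of 0.1 = 0 (operand ≠ 0)
(not (p1 → p2) ∧ not p3) = min(0, 0) = 0
not p3: Gödel ¬ of 0.1 = 0 (operand ≠ 0)
(not p3 ∨ p3) = max(0, 0.1) = 0.1
not (not p3 ∨ p3): Gödel ¬ of 0.1 = 0 (operand ≠ 0)
not not (not p3 ∨ p3): Gödel ¬ of 0 = 1 (operand is 0)
((not (p1 → p2) ∧ not p3) ∧ not not (not p3 ∨ p3)) = min(0, 1) = 0
((p1 ∨ (p3 ∨ not p1)) → ((not (p1 → p2) ∧ not p3) ∧ not not (not p3 ∨ p3))): 0.8 > 0, so result = 0
(not not not p1 → ((p1 ∨ (p3 ∨ not p1)) → ((not (p1 → p2) ∧ not p3) ∧ not not (not p3 ∨ p3)))): 0 ≤ 0, so result = 1
not (not not not p1 → ((p1 ∨ (p3 ∨ not p1)) → ((not (p1 → p2) ∧ not p3) ∧ not not (not p3 ∨ p3)))): Gödel ¬ of 1 = 0 (operand ≠ 0)

0.00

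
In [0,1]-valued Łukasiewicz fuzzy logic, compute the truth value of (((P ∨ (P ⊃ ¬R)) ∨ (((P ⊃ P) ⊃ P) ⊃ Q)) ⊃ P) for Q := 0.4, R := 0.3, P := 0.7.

¬R: Łukasiewicz ¬ gives 1 − 0.3 = 0.7
(P ⊃ ¬R): min(1, 1 − 0.7 + 0.7) = 1
(P ∨ (P ⊃ ¬R)) = max(0.7, 1) = 1
(P ⊃ P): min(1, 1 − 0.7 + 0.7) = 1
((P ⊃ P) ⊃ P): min(1, 1 − 1 + 0.7) = 0.7
(((P ⊃ P) ⊃ P) ⊃ Q): min(1, 1 − 0.7 + 0.4) = 0.7
((P ∨ (P ⊃ ¬R)) ∨ (((P ⊃ P) ⊃ P) ⊃ Q)) = max(1, 0.7) = 1
(((P ∨ (P ⊃ ¬R)) ∨ (((P ⊃ P) ⊃ P) ⊃ Q)) ⊃ P): min(1, 1 − 1 + 0.7) = 0.7

0.70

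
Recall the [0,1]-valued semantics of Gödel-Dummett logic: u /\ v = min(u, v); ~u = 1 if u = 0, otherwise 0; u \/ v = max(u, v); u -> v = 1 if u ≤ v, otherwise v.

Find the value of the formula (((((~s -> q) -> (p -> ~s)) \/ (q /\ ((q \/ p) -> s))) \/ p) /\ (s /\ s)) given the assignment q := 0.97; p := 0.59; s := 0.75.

~s: Gödel ¬ of 0.75 = 0 (operand ≠ 0)
(~s -> q): 0 ≤ 0.97, so result = 1
~s: Gödel ¬ of 0.75 = 0 (operand ≠ 0)
(p -> ~s): 0.59 > 0, so result = 0
((~s -> q) -> (p -> ~s)): 1 > 0, so result = 0
(q \/ p) = max(0.97, 0.59) = 0.97
((q \/ p) -> s): 0.97 > 0.75, so result = 0.75
(q /\ ((q \/ p) -> s)) = min(0.97, 0.75) = 0.75
(((~s -> q) -> (p -> ~s)) \/ (q /\ ((q \/ p) -> s))) = max(0, 0.75) = 0.75
((((~s -> q) -> (p -> ~s)) \/ (q /\ ((q \/ p) -> s))) \/ p) = max(0.75, 0.59) = 0.75
(s /\ s) = min(0.75, 0.75) = 0.75
(((((~s -> q) -> (p -> ~s)) \/ (q /\ ((q \/ p) -> s))) \/ p) /\ (s /\ s)) = min(0.75, 0.75) = 0.75

0.75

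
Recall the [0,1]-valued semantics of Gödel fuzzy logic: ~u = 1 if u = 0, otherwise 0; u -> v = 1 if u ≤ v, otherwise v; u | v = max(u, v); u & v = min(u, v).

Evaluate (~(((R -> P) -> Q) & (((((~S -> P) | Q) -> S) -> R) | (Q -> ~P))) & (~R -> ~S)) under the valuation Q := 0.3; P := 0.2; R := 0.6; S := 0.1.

0.00

(R -> P): 0.6 > 0.2, so result = 0.2
((R -> P) -> Q): 0.2 ≤ 0.3, so result = 1
~S: Gödel ¬ of 0.1 = 0 (operand ≠ 0)
(~S -> P): 0 ≤ 0.2, so result = 1
((~S -> P) | Q) = max(1, 0.3) = 1
(((~S -> P) | Q) -> S): 1 > 0.1, so result = 0.1
((((~S -> P) | Q) -> S) -> R): 0.1 ≤ 0.6, so result = 1
~P: Gödel ¬ of 0.2 = 0 (operand ≠ 0)
(Q -> ~P): 0.3 > 0, so result = 0
(((((~S -> P) | Q) -> S) -> R) | (Q -> ~P)) = max(1, 0) = 1
(((R -> P) -> Q) & (((((~S -> P) | Q) -> S) -> R) | (Q -> ~P))) = min(1, 1) = 1
~(((R -> P) -> Q) & (((((~S -> P) | Q) -> S) -> R) | (Q -> ~P))): Gödel ¬ of 1 = 0 (operand ≠ 0)
~R: Gödel ¬ of 0.6 = 0 (operand ≠ 0)
~S: Gödel ¬ of 0.1 = 0 (operand ≠ 0)
(~R -> ~S): 0 ≤ 0, so result = 1
(~(((R -> P) -> Q) & (((((~S -> P) | Q) -> S) -> R) | (Q -> ~P))) & (~R -> ~S)) = min(0, 1) = 0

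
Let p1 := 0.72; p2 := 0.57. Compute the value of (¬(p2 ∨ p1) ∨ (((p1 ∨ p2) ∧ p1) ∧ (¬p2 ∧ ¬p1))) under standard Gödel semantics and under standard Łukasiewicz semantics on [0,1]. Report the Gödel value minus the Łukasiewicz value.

Gödel evaluation:
  (p2 ∨ p1) = max(0.57, 0.72) = 0.72
  ¬(p2 ∨ p1): Gödel ¬ of 0.72 = 0 (operand ≠ 0)
  (p1 ∨ p2) = max(0.72, 0.57) = 0.72
  ((p1 ∨ p2) ∧ p1) = min(0.72, 0.72) = 0.72
  ¬p2: Gödel ¬ of 0.57 = 0 (operand ≠ 0)
  ¬p1: Gödel ¬ of 0.72 = 0 (operand ≠ 0)
  (¬p2 ∧ ¬p1) = min(0, 0) = 0
  (((p1 ∨ p2) ∧ p1) ∧ (¬p2 ∧ ¬p1)) = min(0.72, 0) = 0
  (¬(p2 ∨ p1) ∨ (((p1 ∨ p2) ∧ p1) ∧ (¬p2 ∧ ¬p1))) = max(0, 0) = 0
  Gödel value = 0
Łukasiewicz evaluation:
  (p2 ∨ p1) = max(0.57, 0.72) = 0.72
  ¬(p2 ∨ p1): Łukasiewicz ¬ gives 1 − 0.72 = 0.28
  (p1 ∨ p2) = max(0.72, 0.57) = 0.72
  ((p1 ∨ p2) ∧ p1) = min(0.72, 0.72) = 0.72
  ¬p2: Łukasiewicz ¬ gives 1 − 0.57 = 0.43
  ¬p1: Łukasiewicz ¬ gives 1 − 0.72 = 0.28
  (¬p2 ∧ ¬p1) = min(0.43, 0.28) = 0.28
  (((p1 ∨ p2) ∧ p1) ∧ (¬p2 ∧ ¬p1)) = min(0.72, 0.28) = 0.28
  (¬(p2 ∨ p1) ∨ (((p1 ∨ p2) ∧ p1) ∧ (¬p2 ∧ ¬p1))) = max(0.28, 0.28) = 0.28
  Łukasiewicz value = 0.28
Difference: 0 − 0.28 = -0.28

-0.28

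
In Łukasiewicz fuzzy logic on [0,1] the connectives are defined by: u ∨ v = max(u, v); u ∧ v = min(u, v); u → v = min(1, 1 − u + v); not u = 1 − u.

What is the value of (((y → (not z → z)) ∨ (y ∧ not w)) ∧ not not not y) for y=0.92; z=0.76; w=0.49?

0.08

not z: Łukasiewicz ¬ gives 1 − 0.76 = 0.24
(not z → z): min(1, 1 − 0.24 + 0.76) = 1
(y → (not z → z)): min(1, 1 − 0.92 + 1) = 1
not w: Łukasiewicz ¬ gives 1 − 0.49 = 0.51
(y ∧ not w) = min(0.92, 0.51) = 0.51
((y → (not z → z)) ∨ (y ∧ not w)) = max(1, 0.51) = 1
not y: Łukasiewicz ¬ gives 1 − 0.92 = 0.08
not not y: Łukasiewicz ¬ gives 1 − 0.08 = 0.92
not not not y: Łukasiewicz ¬ gives 1 − 0.92 = 0.08
(((y → (not z → z)) ∨ (y ∧ not w)) ∧ not not not y) = min(1, 0.08) = 0.08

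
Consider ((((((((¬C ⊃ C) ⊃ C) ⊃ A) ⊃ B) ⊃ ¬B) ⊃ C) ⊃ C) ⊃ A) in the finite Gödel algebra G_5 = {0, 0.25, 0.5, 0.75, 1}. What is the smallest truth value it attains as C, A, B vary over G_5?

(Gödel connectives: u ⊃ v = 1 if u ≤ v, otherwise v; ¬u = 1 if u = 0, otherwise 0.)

The minimum is attained at C = 0, A = 0, B = 0:
  ¬C: Gödel ¬ of 0 = 1 (operand is 0)
  (¬C ⊃ C): 1 > 0, so result = 0
  ((¬C ⊃ C) ⊃ C): 0 ≤ 0, so result = 1
  (((¬C ⊃ C) ⊃ C) ⊃ A): 1 > 0, so result = 0
  ((((¬C ⊃ C) ⊃ C) ⊃ A) ⊃ B): 0 ≤ 0, so result = 1
  ¬B: Gödel ¬ of 0 = 1 (operand is 0)
  (((((¬C ⊃ C) ⊃ C) ⊃ A) ⊃ B) ⊃ ¬B): 1 ≤ 1, so result = 1
  ((((((¬C ⊃ C) ⊃ C) ⊃ A) ⊃ B) ⊃ ¬B) ⊃ C): 1 > 0, so result = 0
  (((((((¬C ⊃ C) ⊃ C) ⊃ A) ⊃ B) ⊃ ¬B) ⊃ C) ⊃ C): 0 ≤ 0, so result = 1
  ((((((((¬C ⊃ C) ⊃ C) ⊃ A) ⊃ B) ⊃ ¬B) ⊃ C) ⊃ C) ⊃ A): 1 > 0, so result = 0
Checking all 125 assignments confirms none give a value below 0.00.

0.00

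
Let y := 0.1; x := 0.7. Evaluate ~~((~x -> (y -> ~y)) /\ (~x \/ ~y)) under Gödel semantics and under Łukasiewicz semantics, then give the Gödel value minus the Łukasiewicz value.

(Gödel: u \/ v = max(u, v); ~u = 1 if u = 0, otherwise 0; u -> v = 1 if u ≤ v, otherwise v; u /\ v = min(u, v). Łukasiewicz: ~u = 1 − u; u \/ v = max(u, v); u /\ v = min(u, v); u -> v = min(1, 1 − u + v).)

Gödel evaluation:
  ~x: Gödel ¬ of 0.7 = 0 (operand ≠ 0)
  ~y: Gödel ¬ of 0.1 = 0 (operand ≠ 0)
  (y -> ~y): 0.1 > 0, so result = 0
  (~x -> (y -> ~y)): 0 ≤ 0, so result = 1
  ~x: Gödel ¬ of 0.7 = 0 (operand ≠ 0)
  ~y: Gödel ¬ of 0.1 = 0 (operand ≠ 0)
  (~x \/ ~y) = max(0, 0) = 0
  ((~x -> (y -> ~y)) /\ (~x \/ ~y)) = min(1, 0) = 0
  ~((~x -> (y -> ~y)) /\ (~x \/ ~y)): Gödel ¬ of 0 = 1 (operand is 0)
  ~~((~x -> (y -> ~y)) /\ (~x \/ ~y)): Gödel ¬ of 1 = 0 (operand ≠ 0)
  Gödel value = 0
Łukasiewicz evaluation:
  ~x: Łukasiewicz ¬ gives 1 − 0.7 = 0.3
  ~y: Łukasiewicz ¬ gives 1 − 0.1 = 0.9
  (y -> ~y): min(1, 1 − 0.1 + 0.9) = 1
  (~x -> (y -> ~y)): min(1, 1 − 0.3 + 1) = 1
  ~x: Łukasiewicz ¬ gives 1 − 0.7 = 0.3
  ~y: Łukasiewicz ¬ gives 1 − 0.1 = 0.9
  (~x \/ ~y) = max(0.3, 0.9) = 0.9
  ((~x -> (y -> ~y)) /\ (~x \/ ~y)) = min(1, 0.9) = 0.9
  ~((~x -> (y -> ~y)) /\ (~x \/ ~y)): Łukasiewicz ¬ gives 1 − 0.9 = 0.1
  ~~((~x -> (y -> ~y)) /\ (~x \/ ~y)): Łukasiewicz ¬ gives 1 − 0.1 = 0.9
  Łukasiewicz value = 0.9
Difference: 0 − 0.9 = -0.90

-0.90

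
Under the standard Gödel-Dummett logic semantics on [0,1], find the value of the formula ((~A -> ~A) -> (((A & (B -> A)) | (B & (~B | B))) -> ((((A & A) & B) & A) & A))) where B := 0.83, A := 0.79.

0.79

~A: Gödel ¬ of 0.79 = 0 (operand ≠ 0)
~A: Gödel ¬ of 0.79 = 0 (operand ≠ 0)
(~A -> ~A): 0 ≤ 0, so result = 1
(B -> A): 0.83 > 0.79, so result = 0.79
(A & (B -> A)) = min(0.79, 0.79) = 0.79
~B: Gödel ¬ of 0.83 = 0 (operand ≠ 0)
(~B | B) = max(0, 0.83) = 0.83
(B & (~B | B)) = min(0.83, 0.83) = 0.83
((A & (B -> A)) | (B & (~B | B))) = max(0.79, 0.83) = 0.83
(A & A) = min(0.79, 0.79) = 0.79
((A & A) & B) = min(0.79, 0.83) = 0.79
(((A & A) & B) & A) = min(0.79, 0.79) = 0.79
((((A & A) & B) & A) & A) = min(0.79, 0.79) = 0.79
(((A & (B -> A)) | (B & (~B | B))) -> ((((A & A) & B) & A) & A)): 0.83 > 0.79, so result = 0.79
((~A -> ~A) -> (((A & (B -> A)) | (B & (~B | B))) -> ((((A & A) & B) & A) & A))): 1 > 0.79, so result = 0.79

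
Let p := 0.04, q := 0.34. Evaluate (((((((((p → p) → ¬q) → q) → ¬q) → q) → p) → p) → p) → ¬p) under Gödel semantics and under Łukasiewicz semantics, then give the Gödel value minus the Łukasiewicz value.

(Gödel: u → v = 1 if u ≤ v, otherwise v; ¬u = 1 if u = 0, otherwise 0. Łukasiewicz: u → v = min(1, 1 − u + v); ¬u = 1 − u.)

Gödel evaluation:
  (p → p): 0.04 ≤ 0.04, so result = 1
  ¬q: Gödel ¬ of 0.34 = 0 (operand ≠ 0)
  ((p → p) → ¬q): 1 > 0, so result = 0
  (((p → p) → ¬q) → q): 0 ≤ 0.34, so result = 1
  ¬q: Gödel ¬ of 0.34 = 0 (operand ≠ 0)
  ((((p → p) → ¬q) → q) → ¬q): 1 > 0, so result = 0
  (((((p → p) → ¬q) → q) → ¬q) → q): 0 ≤ 0.34, so result = 1
  ((((((p → p) → ¬q) → q) → ¬q) → q) → p): 1 > 0.04, so result = 0.04
  (((((((p → p) → ¬q) → q) → ¬q) → q) → p) → p): 0.04 ≤ 0.04, so result = 1
  ((((((((p → p) → ¬q) → q) → ¬q) → q) → p) → p) → p): 1 > 0.04, so result = 0.04
  ¬p: Gödel ¬ of 0.04 = 0 (operand ≠ 0)
  (((((((((p → p) → ¬q) → q) → ¬q) → q) → p) → p) → p) → ¬p): 0.04 > 0, so result = 0
  Gödel value = 0
Łukasiewicz evaluation:
  (p → p): min(1, 1 − 0.04 + 0.04) = 1
  ¬q: Łukasiewicz ¬ gives 1 − 0.34 = 0.66
  ((p → p) → ¬q): min(1, 1 − 1 + 0.66) = 0.66
  (((p → p) → ¬q) → q): min(1, 1 − 0.66 + 0.34) = 0.68
  ¬q: Łukasiewicz ¬ gives 1 − 0.34 = 0.66
  ((((p → p) → ¬q) → q) → ¬q): min(1, 1 − 0.68 + 0.66) = 0.98
  (((((p → p) → ¬q) → q) → ¬q) → q): min(1, 1 − 0.98 + 0.34) = 0.36
  ((((((p → p) → ¬q) → q) → ¬q) → q) → p): min(1, 1 − 0.36 + 0.04) = 0.68
  (((((((p → p) → ¬q) → q) → ¬q) → q) → p) → p): min(1, 1 − 0.68 + 0.04) = 0.36
  ((((((((p → p) → ¬q) → q) → ¬q) → q) → p) → p) → p): min(1, 1 − 0.36 + 0.04) = 0.68
  ¬p: Łukasiewicz ¬ gives 1 − 0.04 = 0.96
  (((((((((p → p) → ¬q) → q) → ¬q) → q) → p) → p) → p) → ¬p): min(1, 1 − 0.68 + 0.96) = 1
  Łukasiewicz value = 1
Difference: 0 − 1 = -1.00

-1.00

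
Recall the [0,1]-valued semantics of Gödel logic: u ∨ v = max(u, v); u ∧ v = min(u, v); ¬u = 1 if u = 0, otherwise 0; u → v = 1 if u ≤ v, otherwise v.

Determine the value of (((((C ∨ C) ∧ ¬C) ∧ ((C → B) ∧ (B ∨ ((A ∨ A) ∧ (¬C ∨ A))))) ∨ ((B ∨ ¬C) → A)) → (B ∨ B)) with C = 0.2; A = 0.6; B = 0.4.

(C ∨ C) = max(0.2, 0.2) = 0.2
¬C: Gödel ¬ of 0.2 = 0 (operand ≠ 0)
((C ∨ C) ∧ ¬C) = min(0.2, 0) = 0
(C → B): 0.2 ≤ 0.4, so result = 1
(A ∨ A) = max(0.6, 0.6) = 0.6
¬C: Gödel ¬ of 0.2 = 0 (operand ≠ 0)
(¬C ∨ A) = max(0, 0.6) = 0.6
((A ∨ A) ∧ (¬C ∨ A)) = min(0.6, 0.6) = 0.6
(B ∨ ((A ∨ A) ∧ (¬C ∨ A))) = max(0.4, 0.6) = 0.6
((C → B) ∧ (B ∨ ((A ∨ A) ∧ (¬C ∨ A)))) = min(1, 0.6) = 0.6
(((C ∨ C) ∧ ¬C) ∧ ((C → B) ∧ (B ∨ ((A ∨ A) ∧ (¬C ∨ A))))) = min(0, 0.6) = 0
¬C: Gödel ¬ of 0.2 = 0 (operand ≠ 0)
(B ∨ ¬C) = max(0.4, 0) = 0.4
((B ∨ ¬C) → A): 0.4 ≤ 0.6, so result = 1
((((C ∨ C) ∧ ¬C) ∧ ((C → B) ∧ (B ∨ ((A ∨ A) ∧ (¬C ∨ A))))) ∨ ((B ∨ ¬C) → A)) = max(0, 1) = 1
(B ∨ B) = max(0.4, 0.4) = 0.4
(((((C ∨ C) ∧ ¬C) ∧ ((C → B) ∧ (B ∨ ((A ∨ A) ∧ (¬C ∨ A))))) ∨ ((B ∨ ¬C) → A)) → (B ∨ B)): 1 > 0.4, so result = 0.4

0.40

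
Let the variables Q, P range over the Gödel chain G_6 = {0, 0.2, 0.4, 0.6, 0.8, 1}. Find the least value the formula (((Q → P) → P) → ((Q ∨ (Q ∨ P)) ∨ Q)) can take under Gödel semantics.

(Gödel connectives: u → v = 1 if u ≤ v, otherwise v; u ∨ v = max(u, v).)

The minimum is attained at Q = 0.2, P = 0:
  (Q → P): 0.2 > 0, so result = 0
  ((Q → P) → P): 0 ≤ 0, so result = 1
  (Q ∨ P) = max(0.2, 0) = 0.2
  (Q ∨ (Q ∨ P)) = max(0.2, 0.2) = 0.2
  ((Q ∨ (Q ∨ P)) ∨ Q) = max(0.2, 0.2) = 0.2
  (((Q → P) → P) → ((Q ∨ (Q ∨ P)) ∨ Q)): 1 > 0.2, so result = 0.2
Checking all 36 assignments confirms none give a value below 0.20.

0.20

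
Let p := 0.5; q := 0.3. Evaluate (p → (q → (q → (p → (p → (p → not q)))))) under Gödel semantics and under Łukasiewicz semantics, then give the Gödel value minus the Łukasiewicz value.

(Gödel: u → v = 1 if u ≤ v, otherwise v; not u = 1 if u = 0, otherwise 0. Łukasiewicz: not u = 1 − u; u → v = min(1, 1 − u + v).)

Gödel evaluation:
  not q: Gödel ¬ of 0.3 = 0 (operand ≠ 0)
  (p → not q): 0.5 > 0, so result = 0
  (p → (p → not q)): 0.5 > 0, so result = 0
  (p → (p → (p → not q))): 0.5 > 0, so result = 0
  (q → (p → (p → (p → not q)))): 0.3 > 0, so result = 0
  (q → (q → (p → (p → (p → not q))))): 0.3 > 0, so result = 0
  (p → (q → (q → (p → (p → (p → not q)))))): 0.5 > 0, so result = 0
  Gödel value = 0
Łukasiewicz evaluation:
  not q: Łukasiewicz ¬ gives 1 − 0.3 = 0.7
  (p → not q): min(1, 1 − 0.5 + 0.7) = 1
  (p → (p → not q)): min(1, 1 − 0.5 + 1) = 1
  (p → (p → (p → not q))): min(1, 1 − 0.5 + 1) = 1
  (q → (p → (p → (p → not q)))): min(1, 1 − 0.3 + 1) = 1
  (q → (q → (p → (p → (p → not q))))): min(1, 1 − 0.3 + 1) = 1
  (p → (q → (q → (p → (p → (p → not q)))))): min(1, 1 − 0.5 + 1) = 1
  Łukasiewicz value = 1
Difference: 0 − 1 = -1.00

-1.00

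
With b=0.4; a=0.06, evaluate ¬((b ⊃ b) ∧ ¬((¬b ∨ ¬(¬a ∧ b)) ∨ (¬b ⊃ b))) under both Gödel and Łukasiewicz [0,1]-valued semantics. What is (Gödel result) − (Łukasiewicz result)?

Gödel evaluation:
  (b ⊃ b): 0.4 ≤ 0.4, so result = 1
  ¬b: Gödel ¬ of 0.4 = 0 (operand ≠ 0)
  ¬a: Gödel ¬ of 0.06 = 0 (operand ≠ 0)
  (¬a ∧ b) = min(0, 0.4) = 0
  ¬(¬a ∧ b): Gödel ¬ of 0 = 1 (operand is 0)
  (¬b ∨ ¬(¬a ∧ b)) = max(0, 1) = 1
  ¬b: Gödel ¬ of 0.4 = 0 (operand ≠ 0)
  (¬b ⊃ b): 0 ≤ 0.4, so result = 1
  ((¬b ∨ ¬(¬a ∧ b)) ∨ (¬b ⊃ b)) = max(1, 1) = 1
  ¬((¬b ∨ ¬(¬a ∧ b)) ∨ (¬b ⊃ b)): Gödel ¬ of 1 = 0 (operand ≠ 0)
  ((b ⊃ b) ∧ ¬((¬b ∨ ¬(¬a ∧ b)) ∨ (¬b ⊃ b))) = min(1, 0) = 0
  ¬((b ⊃ b) ∧ ¬((¬b ∨ ¬(¬a ∧ b)) ∨ (¬b ⊃ b))): Gödel ¬ of 0 = 1 (operand is 0)
  Gödel value = 1
Łukasiewicz evaluation:
  (b ⊃ b): min(1, 1 − 0.4 + 0.4) = 1
  ¬b: Łukasiewicz ¬ gives 1 − 0.4 = 0.6
  ¬a: Łukasiewicz ¬ gives 1 − 0.06 = 0.94
  (¬a ∧ b) = min(0.94, 0.4) = 0.4
  ¬(¬a ∧ b): Łukasiewicz ¬ gives 1 − 0.4 = 0.6
  (¬b ∨ ¬(¬a ∧ b)) = max(0.6, 0.6) = 0.6
  ¬b: Łukasiewicz ¬ gives 1 − 0.4 = 0.6
  (¬b ⊃ b): min(1, 1 − 0.6 + 0.4) = 0.8
  ((¬b ∨ ¬(¬a ∧ b)) ∨ (¬b ⊃ b)) = max(0.6, 0.8) = 0.8
  ¬((¬b ∨ ¬(¬a ∧ b)) ∨ (¬b ⊃ b)): Łukasiewicz ¬ gives 1 − 0.8 = 0.2
  ((b ⊃ b) ∧ ¬((¬b ∨ ¬(¬a ∧ b)) ∨ (¬b ⊃ b))) = min(1, 0.2) = 0.2
  ¬((b ⊃ b) ∧ ¬((¬b ∨ ¬(¬a ∧ b)) ∨ (¬b ⊃ b))): Łukasiewicz ¬ gives 1 − 0.2 = 0.8
  Łukasiewicz value = 0.8
Difference: 1 − 0.8 = 0.20

0.20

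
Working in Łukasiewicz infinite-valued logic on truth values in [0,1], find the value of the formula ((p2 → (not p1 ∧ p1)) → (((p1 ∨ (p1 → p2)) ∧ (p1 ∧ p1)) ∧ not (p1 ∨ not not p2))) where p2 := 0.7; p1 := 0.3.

0.70

not p1: Łukasiewicz ¬ gives 1 − 0.3 = 0.7
(not p1 ∧ p1) = min(0.7, 0.3) = 0.3
(p2 → (not p1 ∧ p1)): min(1, 1 − 0.7 + 0.3) = 0.6
(p1 → p2): min(1, 1 − 0.3 + 0.7) = 1
(p1 ∨ (p1 → p2)) = max(0.3, 1) = 1
(p1 ∧ p1) = min(0.3, 0.3) = 0.3
((p1 ∨ (p1 → p2)) ∧ (p1 ∧ p1)) = min(1, 0.3) = 0.3
not p2: Łukasiewicz ¬ gives 1 − 0.7 = 0.3
not not p2: Łukasiewicz ¬ gives 1 − 0.3 = 0.7
(p1 ∨ not not p2) = max(0.3, 0.7) = 0.7
not (p1 ∨ not not p2): Łukasiewicz ¬ gives 1 − 0.7 = 0.3
(((p1 ∨ (p1 → p2)) ∧ (p1 ∧ p1)) ∧ not (p1 ∨ not not p2)) = min(0.3, 0.3) = 0.3
((p2 → (not p1 ∧ p1)) → (((p1 ∨ (p1 → p2)) ∧ (p1 ∧ p1)) ∧ not (p1 ∨ not not p2))): min(1, 1 − 0.6 + 0.3) = 0.7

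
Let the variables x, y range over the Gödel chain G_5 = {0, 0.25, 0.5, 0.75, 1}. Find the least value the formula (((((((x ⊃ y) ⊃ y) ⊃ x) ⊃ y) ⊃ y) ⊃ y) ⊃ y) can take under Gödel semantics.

0.25

The minimum is attained at x = 0, y = 0.25:
  (x ⊃ y): 0 ≤ 0.25, so result = 1
  ((x ⊃ y) ⊃ y): 1 > 0.25, so result = 0.25
  (((x ⊃ y) ⊃ y) ⊃ x): 0.25 > 0, so result = 0
  ((((x ⊃ y) ⊃ y) ⊃ x) ⊃ y): 0 ≤ 0.25, so result = 1
  (((((x ⊃ y) ⊃ y) ⊃ x) ⊃ y) ⊃ y): 1 > 0.25, so result = 0.25
  ((((((x ⊃ y) ⊃ y) ⊃ x) ⊃ y) ⊃ y) ⊃ y): 0.25 ≤ 0.25, so result = 1
  (((((((x ⊃ y) ⊃ y) ⊃ x) ⊃ y) ⊃ y) ⊃ y) ⊃ y): 1 > 0.25, so result = 0.25
Checking all 25 assignments confirms none give a value below 0.25.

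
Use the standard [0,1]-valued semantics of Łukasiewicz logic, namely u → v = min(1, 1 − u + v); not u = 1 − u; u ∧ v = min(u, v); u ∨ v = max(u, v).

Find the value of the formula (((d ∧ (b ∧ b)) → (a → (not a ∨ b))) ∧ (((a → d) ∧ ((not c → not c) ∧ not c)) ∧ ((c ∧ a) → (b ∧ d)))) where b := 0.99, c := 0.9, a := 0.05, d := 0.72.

(b ∧ b) = min(0.99, 0.99) = 0.99
(d ∧ (b ∧ b)) = min(0.72, 0.99) = 0.72
not a: Łukasiewicz ¬ gives 1 − 0.05 = 0.95
(not a ∨ b) = max(0.95, 0.99) = 0.99
(a → (not a ∨ b)): min(1, 1 − 0.05 + 0.99) = 1
((d ∧ (b ∧ b)) → (a → (not a ∨ b))): min(1, 1 − 0.72 + 1) = 1
(a → d): min(1, 1 − 0.05 + 0.72) = 1
not c: Łukasiewicz ¬ gives 1 − 0.9 = 0.1
not c: Łukasiewicz ¬ gives 1 − 0.9 = 0.1
(not c → not c): min(1, 1 − 0.1 + 0.1) = 1
not c: Łukasiewicz ¬ gives 1 − 0.9 = 0.1
((not c → not c) ∧ not c) = min(1, 0.1) = 0.1
((a → d) ∧ ((not c → not c) ∧ not c)) = min(1, 0.1) = 0.1
(c ∧ a) = min(0.9, 0.05) = 0.05
(b ∧ d) = min(0.99, 0.72) = 0.72
((c ∧ a) → (b ∧ d)): min(1, 1 − 0.05 + 0.72) = 1
(((a → d) ∧ ((not c → not c) ∧ not c)) ∧ ((c ∧ a) → (b ∧ d))) = min(0.1, 1) = 0.1
(((d ∧ (b ∧ b)) → (a → (not a ∨ b))) ∧ (((a → d) ∧ ((not c → not c) ∧ not c)) ∧ ((c ∧ a) → (b ∧ d)))) = min(1, 0.1) = 0.1

0.10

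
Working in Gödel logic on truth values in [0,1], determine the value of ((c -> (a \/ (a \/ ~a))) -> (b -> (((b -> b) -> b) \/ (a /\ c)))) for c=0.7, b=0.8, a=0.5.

1.00

~a: Gödel ¬ of 0.5 = 0 (operand ≠ 0)
(a \/ ~a) = max(0.5, 0) = 0.5
(a \/ (a \/ ~a)) = max(0.5, 0.5) = 0.5
(c -> (a \/ (a \/ ~a))): 0.7 > 0.5, so result = 0.5
(b -> b): 0.8 ≤ 0.8, so result = 1
((b -> b) -> b): 1 > 0.8, so result = 0.8
(a /\ c) = min(0.5, 0.7) = 0.5
(((b -> b) -> b) \/ (a /\ c)) = max(0.8, 0.5) = 0.8
(b -> (((b -> b) -> b) \/ (a /\ c))): 0.8 ≤ 0.8, so result = 1
((c -> (a \/ (a \/ ~a))) -> (b -> (((b -> b) -> b) \/ (a /\ c)))): 0.5 ≤ 1, so result = 1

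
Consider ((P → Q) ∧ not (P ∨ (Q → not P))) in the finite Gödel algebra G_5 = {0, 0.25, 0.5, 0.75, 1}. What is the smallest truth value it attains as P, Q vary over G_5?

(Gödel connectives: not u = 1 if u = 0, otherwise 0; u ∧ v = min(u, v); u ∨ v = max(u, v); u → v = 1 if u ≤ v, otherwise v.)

0.00

The minimum is attained at P = 0, Q = 0:
  (P → Q): 0 ≤ 0, so result = 1
  not P: Gödel ¬ of 0 = 1 (operand is 0)
  (Q → not P): 0 ≤ 1, so result = 1
  (P ∨ (Q → not P)) = max(0, 1) = 1
  not (P ∨ (Q → not P)): Gödel ¬ of 1 = 0 (operand ≠ 0)
  ((P → Q) ∧ not (P ∨ (Q → not P))) = min(1, 0) = 0
Checking all 25 assignments confirms none give a value below 0.00.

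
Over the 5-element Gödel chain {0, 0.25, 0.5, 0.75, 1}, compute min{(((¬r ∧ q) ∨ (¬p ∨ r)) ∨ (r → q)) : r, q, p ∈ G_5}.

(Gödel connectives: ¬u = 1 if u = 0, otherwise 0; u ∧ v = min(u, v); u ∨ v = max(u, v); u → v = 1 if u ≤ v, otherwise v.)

The minimum is attained at r = 0.25, q = 0, p = 0.25:
  ¬r: Gödel ¬ of 0.25 = 0 (operand ≠ 0)
  (¬r ∧ q) = min(0, 0) = 0
  ¬p: Gödel ¬ of 0.25 = 0 (operand ≠ 0)
  (¬p ∨ r) = max(0, 0.25) = 0.25
  ((¬r ∧ q) ∨ (¬p ∨ r)) = max(0, 0.25) = 0.25
  (r → q): 0.25 > 0, so result = 0
  (((¬r ∧ q) ∨ (¬p ∨ r)) ∨ (r → q)) = max(0.25, 0) = 0.25
Checking all 125 assignments confirms none give a value below 0.25.

0.25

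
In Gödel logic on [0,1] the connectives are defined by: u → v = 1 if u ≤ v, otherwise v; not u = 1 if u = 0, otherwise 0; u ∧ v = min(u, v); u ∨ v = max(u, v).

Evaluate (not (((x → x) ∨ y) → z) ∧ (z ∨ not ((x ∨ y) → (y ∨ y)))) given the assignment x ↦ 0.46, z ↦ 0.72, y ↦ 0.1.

0.00

(x → x): 0.46 ≤ 0.46, so result = 1
((x → x) ∨ y) = max(1, 0.1) = 1
(((x → x) ∨ y) → z): 1 > 0.72, so result = 0.72
not (((x → x) ∨ y) → z): Gödel ¬ of 0.72 = 0 (operand ≠ 0)
(x ∨ y) = max(0.46, 0.1) = 0.46
(y ∨ y) = max(0.1, 0.1) = 0.1
((x ∨ y) → (y ∨ y)): 0.46 > 0.1, so result = 0.1
not ((x ∨ y) → (y ∨ y)): Gödel ¬ of 0.1 = 0 (operand ≠ 0)
(z ∨ not ((x ∨ y) → (y ∨ y))) = max(0.72, 0) = 0.72
(not (((x → x) ∨ y) → z) ∧ (z ∨ not ((x ∨ y) → (y ∨ y)))) = min(0, 0.72) = 0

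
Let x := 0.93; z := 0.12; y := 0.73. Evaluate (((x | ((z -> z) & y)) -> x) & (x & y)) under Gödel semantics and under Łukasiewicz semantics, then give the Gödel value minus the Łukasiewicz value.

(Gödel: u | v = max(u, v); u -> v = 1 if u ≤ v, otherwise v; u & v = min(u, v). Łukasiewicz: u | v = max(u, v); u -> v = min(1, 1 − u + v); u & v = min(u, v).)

Gödel evaluation:
  (z -> z): 0.12 ≤ 0.12, so result = 1
  ((z -> z) & y) = min(1, 0.73) = 0.73
  (x | ((z -> z) & y)) = max(0.93, 0.73) = 0.93
  ((x | ((z -> z) & y)) -> x): 0.93 ≤ 0.93, so result = 1
  (x & y) = min(0.93, 0.73) = 0.73
  (((x | ((z -> z) & y)) -> x) & (x & y)) = min(1, 0.73) = 0.73
  Gödel value = 0.73
Łukasiewicz evaluation:
  (z -> z): min(1, 1 − 0.12 + 0.12) = 1
  ((z -> z) & y) = min(1, 0.73) = 0.73
  (x | ((z -> z) & y)) = max(0.93, 0.73) = 0.93
  ((x | ((z -> z) & y)) -> x): min(1, 1 − 0.93 + 0.93) = 1
  (x & y) = min(0.93, 0.73) = 0.73
  (((x | ((z -> z) & y)) -> x) & (x & y)) = min(1, 0.73) = 0.73
  Łukasiewicz value = 0.73
Difference: 0.73 − 0.73 = 0.00

0.00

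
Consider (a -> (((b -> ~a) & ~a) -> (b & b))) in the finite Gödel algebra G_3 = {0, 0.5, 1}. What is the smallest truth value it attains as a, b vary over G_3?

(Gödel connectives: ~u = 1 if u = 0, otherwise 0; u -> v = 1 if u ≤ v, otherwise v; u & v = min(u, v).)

Every assignment gives 1. For instance at a = 0, b = 0:
  ~a: Gödel ¬ of 0 = 1 (operand is 0)
  (b -> ~a): 0 ≤ 1, so result = 1
  ~a: Gödel ¬ of 0 = 1 (operand is 0)
  ((b -> ~a) & ~a) = min(1, 1) = 1
  (b & b) = min(0, 0) = 0
  (((b -> ~a) & ~a) -> (b & b)): 1 > 0, so result = 0
  (a -> (((b -> ~a) & ~a) -> (b & b))): 0 ≤ 0, so result = 1
All 9 assignments give value 1 — the formula is a G_3-tautology.

1.00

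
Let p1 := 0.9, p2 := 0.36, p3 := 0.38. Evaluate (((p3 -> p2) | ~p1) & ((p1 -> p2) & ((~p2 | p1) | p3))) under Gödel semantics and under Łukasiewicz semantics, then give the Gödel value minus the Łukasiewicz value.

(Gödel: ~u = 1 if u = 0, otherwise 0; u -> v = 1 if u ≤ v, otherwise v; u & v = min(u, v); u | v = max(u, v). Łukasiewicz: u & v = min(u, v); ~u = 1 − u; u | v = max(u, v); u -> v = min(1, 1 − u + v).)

Gödel evaluation:
  (p3 -> p2): 0.38 > 0.36, so result = 0.36
  ~p1: Gödel ¬ of 0.9 = 0 (operand ≠ 0)
  ((p3 -> p2) | ~p1) = max(0.36, 0) = 0.36
  (p1 -> p2): 0.9 > 0.36, so result = 0.36
  ~p2: Gödel ¬ of 0.36 = 0 (operand ≠ 0)
  (~p2 | p1) = max(0, 0.9) = 0.9
  ((~p2 | p1) | p3) = max(0.9, 0.38) = 0.9
  ((p1 -> p2) & ((~p2 | p1) | p3)) = min(0.36, 0.9) = 0.36
  (((p3 -> p2) | ~p1) & ((p1 -> p2) & ((~p2 | p1) | p3))) = min(0.36, 0.36) = 0.36
  Gödel value = 0.36
Łukasiewicz evaluation:
  (p3 -> p2): min(1, 1 − 0.38 + 0.36) = 0.98
  ~p1: Łukasiewicz ¬ gives 1 − 0.9 = 0.1
  ((p3 -> p2) | ~p1) = max(0.98, 0.1) = 0.98
  (p1 -> p2): min(1, 1 − 0.9 + 0.36) = 0.46
  ~p2: Łukasiewicz ¬ gives 1 − 0.36 = 0.64
  (~p2 | p1) = max(0.64, 0.9) = 0.9
  ((~p2 | p1) | p3) = max(0.9, 0.38) = 0.9
  ((p1 -> p2) & ((~p2 | p1) | p3)) = min(0.46, 0.9) = 0.46
  (((p3 -> p2) | ~p1) & ((p1 -> p2) & ((~p2 | p1) | p3))) = min(0.98, 0.46) = 0.46
  Łukasiewicz value = 0.46
Difference: 0.36 − 0.46 = -0.10

-0.10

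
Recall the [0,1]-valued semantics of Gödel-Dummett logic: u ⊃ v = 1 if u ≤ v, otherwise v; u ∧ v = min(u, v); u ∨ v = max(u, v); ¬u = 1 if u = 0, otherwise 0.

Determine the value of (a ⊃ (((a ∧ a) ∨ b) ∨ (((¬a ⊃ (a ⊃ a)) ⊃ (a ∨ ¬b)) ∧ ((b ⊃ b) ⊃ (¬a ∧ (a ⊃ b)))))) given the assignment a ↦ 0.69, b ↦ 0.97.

(a ∧ a) = min(0.69, 0.69) = 0.69
((a ∧ a) ∨ b) = max(0.69, 0.97) = 0.97
¬a: Gödel ¬ of 0.69 = 0 (operand ≠ 0)
(a ⊃ a): 0.69 ≤ 0.69, so result = 1
(¬a ⊃ (a ⊃ a)): 0 ≤ 1, so result = 1
¬b: Gödel ¬ of 0.97 = 0 (operand ≠ 0)
(a ∨ ¬b) = max(0.69, 0) = 0.69
((¬a ⊃ (a ⊃ a)) ⊃ (a ∨ ¬b)): 1 > 0.69, so result = 0.69
(b ⊃ b): 0.97 ≤ 0.97, so result = 1
¬a: Gödel ¬ of 0.69 = 0 (operand ≠ 0)
(a ⊃ b): 0.69 ≤ 0.97, so result = 1
(¬a ∧ (a ⊃ b)) = min(0, 1) = 0
((b ⊃ b) ⊃ (¬a ∧ (a ⊃ b))): 1 > 0, so result = 0
(((¬a ⊃ (a ⊃ a)) ⊃ (a ∨ ¬b)) ∧ ((b ⊃ b) ⊃ (¬a ∧ (a ⊃ b)))) = min(0.69, 0) = 0
(((a ∧ a) ∨ b) ∨ (((¬a ⊃ (a ⊃ a)) ⊃ (a ∨ ¬b)) ∧ ((b ⊃ b) ⊃ (¬a ∧ (a ⊃ b))))) = max(0.97, 0) = 0.97
(a ⊃ (((a ∧ a) ∨ b) ∨ (((¬a ⊃ (a ⊃ a)) ⊃ (a ∨ ¬b)) ∧ ((b ⊃ b) ⊃ (¬a ∧ (a ⊃ b)))))): 0.69 ≤ 0.97, so result = 1

1.00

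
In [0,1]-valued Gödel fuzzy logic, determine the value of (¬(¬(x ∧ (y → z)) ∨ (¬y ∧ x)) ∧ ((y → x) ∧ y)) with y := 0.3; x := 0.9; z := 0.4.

0.30

(y → z): 0.3 ≤ 0.4, so result = 1
(x ∧ (y → z)) = min(0.9, 1) = 0.9
¬(x ∧ (y → z)): Gödel ¬ of 0.9 = 0 (operand ≠ 0)
¬y: Gödel ¬ of 0.3 = 0 (operand ≠ 0)
(¬y ∧ x) = min(0, 0.9) = 0
(¬(x ∧ (y → z)) ∨ (¬y ∧ x)) = max(0, 0) = 0
¬(¬(x ∧ (y → z)) ∨ (¬y ∧ x)): Gödel ¬ of 0 = 1 (operand is 0)
(y → x): 0.3 ≤ 0.9, so result = 1
((y → x) ∧ y) = min(1, 0.3) = 0.3
(¬(¬(x ∧ (y → z)) ∨ (¬y ∧ x)) ∧ ((y → x) ∧ y)) = min(1, 0.3) = 0.3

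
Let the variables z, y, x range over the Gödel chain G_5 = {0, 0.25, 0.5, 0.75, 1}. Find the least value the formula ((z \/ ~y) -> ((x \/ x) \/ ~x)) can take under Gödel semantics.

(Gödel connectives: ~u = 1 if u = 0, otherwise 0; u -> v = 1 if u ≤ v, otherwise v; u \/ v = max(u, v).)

0.25

The minimum is attained at z = 0, y = 0, x = 0.25:
  ~y: Gödel ¬ of 0 = 1 (operand is 0)
  (z \/ ~y) = max(0, 1) = 1
  (x \/ x) = max(0.25, 0.25) = 0.25
  ~x: Gödel ¬ of 0.25 = 0 (operand ≠ 0)
  ((x \/ x) \/ ~x) = max(0.25, 0) = 0.25
  ((z \/ ~y) -> ((x \/ x) \/ ~x)): 1 > 0.25, so result = 0.25
Checking all 125 assignments confirms none give a value below 0.25.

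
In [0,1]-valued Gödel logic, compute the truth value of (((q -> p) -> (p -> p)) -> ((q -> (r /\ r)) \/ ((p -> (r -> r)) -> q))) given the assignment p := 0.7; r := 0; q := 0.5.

(q -> p): 0.5 ≤ 0.7, so result = 1
(p -> p): 0.7 ≤ 0.7, so result = 1
((q -> p) -> (p -> p)): 1 ≤ 1, so result = 1
(r /\ r) = min(0, 0) = 0
(q -> (r /\ r)): 0.5 > 0, so result = 0
(r -> r): 0 ≤ 0, so result = 1
(p -> (r -> r)): 0.7 ≤ 1, so result = 1
((p -> (r -> r)) -> q): 1 > 0.5, so result = 0.5
((q -> (r /\ r)) \/ ((p -> (r -> r)) -> q)) = max(0, 0.5) = 0.5
(((q -> p) -> (p -> p)) -> ((q -> (r /\ r)) \/ ((p -> (r -> r)) -> q))): 1 > 0.5, so result = 0.5

0.50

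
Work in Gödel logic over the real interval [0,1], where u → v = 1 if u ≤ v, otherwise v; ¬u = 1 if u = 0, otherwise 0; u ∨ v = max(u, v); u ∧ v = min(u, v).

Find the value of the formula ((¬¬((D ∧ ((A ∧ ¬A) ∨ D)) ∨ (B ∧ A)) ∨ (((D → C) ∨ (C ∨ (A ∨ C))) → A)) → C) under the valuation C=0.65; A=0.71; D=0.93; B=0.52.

0.65

¬A: Gödel ¬ of 0.71 = 0 (operand ≠ 0)
(A ∧ ¬A) = min(0.71, 0) = 0
((A ∧ ¬A) ∨ D) = max(0, 0.93) = 0.93
(D ∧ ((A ∧ ¬A) ∨ D)) = min(0.93, 0.93) = 0.93
(B ∧ A) = min(0.52, 0.71) = 0.52
((D ∧ ((A ∧ ¬A) ∨ D)) ∨ (B ∧ A)) = max(0.93, 0.52) = 0.93
¬((D ∧ ((A ∧ ¬A) ∨ D)) ∨ (B ∧ A)): Gödel ¬ of 0.93 = 0 (operand ≠ 0)
¬¬((D ∧ ((A ∧ ¬A) ∨ D)) ∨ (B ∧ A)): Gödel ¬ of 0 = 1 (operand is 0)
(D → C): 0.93 > 0.65, so result = 0.65
(A ∨ C) = max(0.71, 0.65) = 0.71
(C ∨ (A ∨ C)) = max(0.65, 0.71) = 0.71
((D → C) ∨ (C ∨ (A ∨ C))) = max(0.65, 0.71) = 0.71
(((D → C) ∨ (C ∨ (A ∨ C))) → A): 0.71 ≤ 0.71, so result = 1
(¬¬((D ∧ ((A ∧ ¬A) ∨ D)) ∨ (B ∧ A)) ∨ (((D → C) ∨ (C ∨ (A ∨ C))) → A)) = max(1, 1) = 1
((¬¬((D ∧ ((A ∧ ¬A) ∨ D)) ∨ (B ∧ A)) ∨ (((D → C) ∨ (C ∨ (A ∨ C))) → A)) → C): 1 > 0.65, so result = 0.65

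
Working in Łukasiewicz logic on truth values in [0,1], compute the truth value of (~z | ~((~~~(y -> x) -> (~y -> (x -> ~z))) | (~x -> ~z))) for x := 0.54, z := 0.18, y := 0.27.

0.82

~z: Łukasiewicz ¬ gives 1 − 0.18 = 0.82
(y -> x): min(1, 1 − 0.27 + 0.54) = 1
~(y -> x): Łukasiewicz ¬ gives 1 − 1 = 0
~~(y -> x): Łukasiewicz ¬ gives 1 − 0 = 1
~~~(y -> x): Łukasiewicz ¬ gives 1 − 1 = 0
~y: Łukasiewicz ¬ gives 1 − 0.27 = 0.73
~z: Łukasiewicz ¬ gives 1 − 0.18 = 0.82
(x -> ~z): min(1, 1 − 0.54 + 0.82) = 1
(~y -> (x -> ~z)): min(1, 1 − 0.73 + 1) = 1
(~~~(y -> x) -> (~y -> (x -> ~z))): min(1, 1 − 0 + 1) = 1
~x: Łukasiewicz ¬ gives 1 − 0.54 = 0.46
~z: Łukasiewicz ¬ gives 1 − 0.18 = 0.82
(~x -> ~z): min(1, 1 − 0.46 + 0.82) = 1
((~~~(y -> x) -> (~y -> (x -> ~z))) | (~x -> ~z)) = max(1, 1) = 1
~((~~~(y -> x) -> (~y -> (x -> ~z))) | (~x -> ~z)): Łukasiewicz ¬ gives 1 − 1 = 0
(~z | ~((~~~(y -> x) -> (~y -> (x -> ~z))) | (~x -> ~z))) = max(0.82, 0) = 0.82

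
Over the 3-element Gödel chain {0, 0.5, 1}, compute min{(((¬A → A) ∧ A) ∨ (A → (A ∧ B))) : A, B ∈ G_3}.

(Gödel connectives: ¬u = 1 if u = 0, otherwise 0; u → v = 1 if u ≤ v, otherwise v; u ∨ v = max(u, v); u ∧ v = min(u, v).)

0.50

The minimum is attained at A = 0.5, B = 0:
  ¬A: Gödel ¬ of 0.5 = 0 (operand ≠ 0)
  (¬A → A): 0 ≤ 0.5, so result = 1
  ((¬A → A) ∧ A) = min(1, 0.5) = 0.5
  (A ∧ B) = min(0.5, 0) = 0
  (A → (A ∧ B)): 0.5 > 0, so result = 0
  (((¬A → A) ∧ A) ∨ (A → (A ∧ B))) = max(0.5, 0) = 0.5
Checking all 9 assignments confirms none give a value below 0.50.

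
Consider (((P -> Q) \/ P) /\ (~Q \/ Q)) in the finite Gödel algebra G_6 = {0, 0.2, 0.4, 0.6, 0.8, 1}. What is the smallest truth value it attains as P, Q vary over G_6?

The minimum is attained at P = 0, Q = 0.2:
  (P -> Q): 0 ≤ 0.2, so result = 1
  ((P -> Q) \/ P) = max(1, 0) = 1
  ~Q: Gödel ¬ of 0.2 = 0 (operand ≠ 0)
  (~Q \/ Q) = max(0, 0.2) = 0.2
  (((P -> Q) \/ P) /\ (~Q \/ Q)) = min(1, 0.2) = 0.2
Checking all 36 assignments confirms none give a value below 0.20.

0.20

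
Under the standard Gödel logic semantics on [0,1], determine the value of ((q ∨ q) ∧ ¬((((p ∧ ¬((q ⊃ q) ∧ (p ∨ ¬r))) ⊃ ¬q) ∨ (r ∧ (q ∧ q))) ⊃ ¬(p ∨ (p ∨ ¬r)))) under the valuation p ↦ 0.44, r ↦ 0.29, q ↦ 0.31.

(q ∨ q) = max(0.31, 0.31) = 0.31
(q ⊃ q): 0.31 ≤ 0.31, so result = 1
¬r: Gödel ¬ of 0.29 = 0 (operand ≠ 0)
(p ∨ ¬r) = max(0.44, 0) = 0.44
((q ⊃ q) ∧ (p ∨ ¬r)) = min(1, 0.44) = 0.44
¬((q ⊃ q) ∧ (p ∨ ¬r)): Gödel ¬ of 0.44 = 0 (operand ≠ 0)
(p ∧ ¬((q ⊃ q) ∧ (p ∨ ¬r))) = min(0.44, 0) = 0
¬q: Gödel ¬ of 0.31 = 0 (operand ≠ 0)
((p ∧ ¬((q ⊃ q) ∧ (p ∨ ¬r))) ⊃ ¬q): 0 ≤ 0, so result = 1
(q ∧ q) = min(0.31, 0.31) = 0.31
(r ∧ (q ∧ q)) = min(0.29, 0.31) = 0.29
(((p ∧ ¬((q ⊃ q) ∧ (p ∨ ¬r))) ⊃ ¬q) ∨ (r ∧ (q ∧ q))) = max(1, 0.29) = 1
¬r: Gödel ¬ of 0.29 = 0 (operand ≠ 0)
(p ∨ ¬r) = max(0.44, 0) = 0.44
(p ∨ (p ∨ ¬r)) = max(0.44, 0.44) = 0.44
¬(p ∨ (p ∨ ¬r)): Gödel ¬ of 0.44 = 0 (operand ≠ 0)
((((p ∧ ¬((q ⊃ q) ∧ (p ∨ ¬r))) ⊃ ¬q) ∨ (r ∧ (q ∧ q))) ⊃ ¬(p ∨ (p ∨ ¬r))): 1 > 0, so result = 0
¬((((p ∧ ¬((q ⊃ q) ∧ (p ∨ ¬r))) ⊃ ¬q) ∨ (r ∧ (q ∧ q))) ⊃ ¬(p ∨ (p ∨ ¬r))): Gödel ¬ of 0 = 1 (operand is 0)
((q ∨ q) ∧ ¬((((p ∧ ¬((q ⊃ q) ∧ (p ∨ ¬r))) ⊃ ¬q) ∨ (r ∧ (q ∧ q))) ⊃ ¬(p ∨ (p ∨ ¬r)))) = min(0.31, 1) = 0.31

0.31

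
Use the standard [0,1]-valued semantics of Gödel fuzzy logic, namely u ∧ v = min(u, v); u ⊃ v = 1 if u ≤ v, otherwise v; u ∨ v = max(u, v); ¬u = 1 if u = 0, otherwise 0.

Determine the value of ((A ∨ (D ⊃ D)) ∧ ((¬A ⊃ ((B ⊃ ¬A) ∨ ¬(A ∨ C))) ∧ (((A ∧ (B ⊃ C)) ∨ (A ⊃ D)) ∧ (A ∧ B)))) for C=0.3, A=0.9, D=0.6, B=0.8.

(D ⊃ D): 0.6 ≤ 0.6, so result = 1
(A ∨ (D ⊃ D)) = max(0.9, 1) = 1
¬A: Gödel ¬ of 0.9 = 0 (operand ≠ 0)
¬A: Gödel ¬ of 0.9 = 0 (operand ≠ 0)
(B ⊃ ¬A): 0.8 > 0, so result = 0
(A ∨ C) = max(0.9, 0.3) = 0.9
¬(A ∨ C): Gödel ¬ of 0.9 = 0 (operand ≠ 0)
((B ⊃ ¬A) ∨ ¬(A ∨ C)) = max(0, 0) = 0
(¬A ⊃ ((B ⊃ ¬A) ∨ ¬(A ∨ C))): 0 ≤ 0, so result = 1
(B ⊃ C): 0.8 > 0.3, so result = 0.3
(A ∧ (B ⊃ C)) = min(0.9, 0.3) = 0.3
(A ⊃ D): 0.9 > 0.6, so result = 0.6
((A ∧ (B ⊃ C)) ∨ (A ⊃ D)) = max(0.3, 0.6) = 0.6
(A ∧ B) = min(0.9, 0.8) = 0.8
(((A ∧ (B ⊃ C)) ∨ (A ⊃ D)) ∧ (A ∧ B)) = min(0.6, 0.8) = 0.6
((¬A ⊃ ((B ⊃ ¬A) ∨ ¬(A ∨ C))) ∧ (((A ∧ (B ⊃ C)) ∨ (A ⊃ D)) ∧ (A ∧ B))) = min(1, 0.6) = 0.6
((A ∨ (D ⊃ D)) ∧ ((¬A ⊃ ((B ⊃ ¬A) ∨ ¬(A ∨ C))) ∧ (((A ∧ (B ⊃ C)) ∨ (A ⊃ D)) ∧ (A ∧ B)))) = min(1, 0.6) = 0.6

0.60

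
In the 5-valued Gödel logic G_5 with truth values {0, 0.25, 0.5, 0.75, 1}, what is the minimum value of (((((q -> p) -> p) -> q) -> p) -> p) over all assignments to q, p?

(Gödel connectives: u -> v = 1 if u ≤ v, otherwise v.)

The minimum is attained at q = 0, p = 0.25:
  (q -> p): 0 ≤ 0.25, so result = 1
  ((q -> p) -> p): 1 > 0.25, so result = 0.25
  (((q -> p) -> p) -> q): 0.25 > 0, so result = 0
  ((((q -> p) -> p) -> q) -> p): 0 ≤ 0.25, so result = 1
  (((((q -> p) -> p) -> q) -> p) -> p): 1 > 0.25, so result = 0.25
Checking all 25 assignments confirms none give a value below 0.25.

0.25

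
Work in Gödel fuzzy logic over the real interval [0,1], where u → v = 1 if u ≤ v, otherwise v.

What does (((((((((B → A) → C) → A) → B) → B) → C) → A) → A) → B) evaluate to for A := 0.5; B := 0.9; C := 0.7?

(B → A): 0.9 > 0.5, so result = 0.5
((B → A) → C): 0.5 ≤ 0.7, so result = 1
(((B → A) → C) → A): 1 > 0.5, so result = 0.5
((((B → A) → C) → A) → B): 0.5 ≤ 0.9, so result = 1
(((((B → A) → C) → A) → B) → B): 1 > 0.9, so result = 0.9
((((((B → A) → C) → A) → B) → B) → C): 0.9 > 0.7, so result = 0.7
(((((((B → A) → C) → A) → B) → B) → C) → A): 0.7 > 0.5, so result = 0.5
((((((((B → A) → C) → A) → B) → B) → C) → A) → A): 0.5 ≤ 0.5, so result = 1
(((((((((B → A) → C) → A) → B) → B) → C) → A) → A) → B): 1 > 0.9, so result = 0.9

0.90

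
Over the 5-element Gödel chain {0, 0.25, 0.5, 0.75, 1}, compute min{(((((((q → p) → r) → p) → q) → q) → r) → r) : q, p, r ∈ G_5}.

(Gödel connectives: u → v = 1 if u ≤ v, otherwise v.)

0.25

The minimum is attained at q = 0, p = 0, r = 0.25:
  (q → p): 0 ≤ 0, so result = 1
  ((q → p) → r): 1 > 0.25, so result = 0.25
  (((q → p) → r) → p): 0.25 > 0, so result = 0
  ((((q → p) → r) → p) → q): 0 ≤ 0, so result = 1
  (((((q → p) → r) → p) → q) → q): 1 > 0, so result = 0
  ((((((q → p) → r) → p) → q) → q) → r): 0 ≤ 0.25, so result = 1
  (((((((q → p) → r) → p) → q) → q) → r) → r): 1 > 0.25, so result = 0.25
Checking all 125 assignments confirms none give a value below 0.25.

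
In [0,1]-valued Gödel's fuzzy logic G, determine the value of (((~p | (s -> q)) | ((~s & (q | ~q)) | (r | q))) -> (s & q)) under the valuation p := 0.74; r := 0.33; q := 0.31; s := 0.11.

~p: Gödel ¬ of 0.74 = 0 (operand ≠ 0)
(s -> q): 0.11 ≤ 0.31, so result = 1
(~p | (s -> q)) = max(0, 1) = 1
~s: Gödel ¬ of 0.11 = 0 (operand ≠ 0)
~q: Gödel ¬ of 0.31 = 0 (operand ≠ 0)
(q | ~q) = max(0.31, 0) = 0.31
(~s & (q | ~q)) = min(0, 0.31) = 0
(r | q) = max(0.33, 0.31) = 0.33
((~s & (q | ~q)) | (r | q)) = max(0, 0.33) = 0.33
((~p | (s -> q)) | ((~s & (q | ~q)) | (r | q))) = max(1, 0.33) = 1
(s & q) = min(0.11, 0.31) = 0.11
(((~p | (s -> q)) | ((~s & (q | ~q)) | (r | q))) -> (s & q)): 1 > 0.11, so result = 0.11

0.11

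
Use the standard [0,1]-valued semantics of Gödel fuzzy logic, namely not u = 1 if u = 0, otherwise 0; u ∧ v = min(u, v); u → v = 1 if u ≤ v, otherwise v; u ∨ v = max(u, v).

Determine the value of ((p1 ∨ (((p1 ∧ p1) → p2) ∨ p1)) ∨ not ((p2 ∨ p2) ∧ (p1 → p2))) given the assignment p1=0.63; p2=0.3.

(p1 ∧ p1) = min(0.63, 0.63) = 0.63
((p1 ∧ p1) → p2): 0.63 > 0.3, so result = 0.3
(((p1 ∧ p1) → p2) ∨ p1) = max(0.3, 0.63) = 0.63
(p1 ∨ (((p1 ∧ p1) → p2) ∨ p1)) = max(0.63, 0.63) = 0.63
(p2 ∨ p2) = max(0.3, 0.3) = 0.3
(p1 → p2): 0.63 > 0.3, so result = 0.3
((p2 ∨ p2) ∧ (p1 → p2)) = min(0.3, 0.3) = 0.3
not ((p2 ∨ p2) ∧ (p1 → p2)): Gödel ¬ of 0.3 = 0 (operand ≠ 0)
((p1 ∨ (((p1 ∧ p1) → p2) ∨ p1)) ∨ not ((p2 ∨ p2) ∧ (p1 → p2))) = max(0.63, 0) = 0.63

0.63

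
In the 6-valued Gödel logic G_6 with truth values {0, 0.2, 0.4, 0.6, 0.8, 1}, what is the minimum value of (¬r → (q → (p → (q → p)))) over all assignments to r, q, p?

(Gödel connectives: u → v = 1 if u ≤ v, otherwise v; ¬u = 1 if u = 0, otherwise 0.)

Every assignment gives 1. For instance at r = 0, q = 0, p = 0:
  ¬r: Gödel ¬ of 0 = 1 (operand is 0)
  (q → p): 0 ≤ 0, so result = 1
  (p → (q → p)): 0 ≤ 1, so result = 1
  (q → (p → (q → p))): 0 ≤ 1, so result = 1
  (¬r → (q → (p → (q → p)))): 1 ≤ 1, so result = 1
All 216 assignments give value 1 — the formula is a G_6-tautology.

1.00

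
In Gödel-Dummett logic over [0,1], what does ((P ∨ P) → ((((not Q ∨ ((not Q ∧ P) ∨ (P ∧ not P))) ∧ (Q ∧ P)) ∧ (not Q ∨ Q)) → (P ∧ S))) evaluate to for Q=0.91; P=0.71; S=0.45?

(P ∨ P) = max(0.71, 0.71) = 0.71
not Q: Gödel ¬ of 0.91 = 0 (operand ≠ 0)
not Q: Gödel ¬ of 0.91 = 0 (operand ≠ 0)
(not Q ∧ P) = min(0, 0.71) = 0
not P: Gödel ¬ of 0.71 = 0 (operand ≠ 0)
(P ∧ not P) = min(0.71, 0) = 0
((not Q ∧ P) ∨ (P ∧ not P)) = max(0, 0) = 0
(not Q ∨ ((not Q ∧ P) ∨ (P ∧ not P))) = max(0, 0) = 0
(Q ∧ P) = min(0.91, 0.71) = 0.71
((not Q ∨ ((not Q ∧ P) ∨ (P ∧ not P))) ∧ (Q ∧ P)) = min(0, 0.71) = 0
not Q: Gödel ¬ of 0.91 = 0 (operand ≠ 0)
(not Q ∨ Q) = max(0, 0.91) = 0.91
(((not Q ∨ ((not Q ∧ P) ∨ (P ∧ not P))) ∧ (Q ∧ P)) ∧ (not Q ∨ Q)) = min(0, 0.91) = 0
(P ∧ S) = min(0.71, 0.45) = 0.45
((((not Q ∨ ((not Q ∧ P) ∨ (P ∧ not P))) ∧ (Q ∧ P)) ∧ (not Q ∨ Q)) → (P ∧ S)): 0 ≤ 0.45, so result = 1
((P ∨ P) → ((((not Q ∨ ((not Q ∧ P) ∨ (P ∧ not P))) ∧ (Q ∧ P)) ∧ (not Q ∨ Q)) → (P ∧ S))): 0.71 ≤ 1, so result = 1

1.00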